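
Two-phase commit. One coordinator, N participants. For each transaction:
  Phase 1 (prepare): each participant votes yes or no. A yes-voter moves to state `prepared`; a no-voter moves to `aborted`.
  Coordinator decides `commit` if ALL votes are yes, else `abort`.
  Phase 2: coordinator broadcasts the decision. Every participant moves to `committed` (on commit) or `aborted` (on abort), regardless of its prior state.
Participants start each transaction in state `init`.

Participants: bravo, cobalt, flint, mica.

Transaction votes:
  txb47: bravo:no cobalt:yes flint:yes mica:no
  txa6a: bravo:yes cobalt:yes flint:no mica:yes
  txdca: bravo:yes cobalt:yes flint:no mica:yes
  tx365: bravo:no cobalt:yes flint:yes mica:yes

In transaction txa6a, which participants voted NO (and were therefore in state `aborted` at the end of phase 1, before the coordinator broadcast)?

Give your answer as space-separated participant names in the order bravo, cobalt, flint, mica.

Txn txa6a phase 1: bravo yes -> prepared; cobalt yes -> prepared; flint no -> aborted; mica yes -> prepared

Answer: flint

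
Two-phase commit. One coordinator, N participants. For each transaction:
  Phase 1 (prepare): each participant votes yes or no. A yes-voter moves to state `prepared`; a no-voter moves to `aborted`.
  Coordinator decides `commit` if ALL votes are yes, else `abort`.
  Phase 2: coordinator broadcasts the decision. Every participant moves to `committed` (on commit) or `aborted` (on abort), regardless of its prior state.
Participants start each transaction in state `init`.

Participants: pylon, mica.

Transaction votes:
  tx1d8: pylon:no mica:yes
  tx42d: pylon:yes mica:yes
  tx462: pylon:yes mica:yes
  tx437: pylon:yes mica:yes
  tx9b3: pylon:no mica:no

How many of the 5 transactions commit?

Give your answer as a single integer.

tx1d8: no from pylon -> abort (commits=0)
tx42d: all yes -> commit (commits=1)
tx462: all yes -> commit (commits=2)
tx437: all yes -> commit (commits=3)
tx9b3: no from pylon, mica -> abort (commits=3)

Answer: 3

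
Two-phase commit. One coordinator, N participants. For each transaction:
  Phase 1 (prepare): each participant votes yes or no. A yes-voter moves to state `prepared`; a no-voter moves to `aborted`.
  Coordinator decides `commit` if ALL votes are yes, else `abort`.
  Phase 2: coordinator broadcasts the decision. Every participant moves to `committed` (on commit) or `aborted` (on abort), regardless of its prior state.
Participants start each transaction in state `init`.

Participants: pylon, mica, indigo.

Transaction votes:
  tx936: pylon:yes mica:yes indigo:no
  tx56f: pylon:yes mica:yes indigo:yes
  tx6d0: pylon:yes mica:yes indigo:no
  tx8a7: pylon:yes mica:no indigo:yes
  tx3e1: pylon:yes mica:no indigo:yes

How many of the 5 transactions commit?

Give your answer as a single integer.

tx936: no from indigo -> abort (commits=0)
tx56f: all yes -> commit (commits=1)
tx6d0: no from indigo -> abort (commits=1)
tx8a7: no from mica -> abort (commits=1)
tx3e1: no from mica -> abort (commits=1)

Answer: 1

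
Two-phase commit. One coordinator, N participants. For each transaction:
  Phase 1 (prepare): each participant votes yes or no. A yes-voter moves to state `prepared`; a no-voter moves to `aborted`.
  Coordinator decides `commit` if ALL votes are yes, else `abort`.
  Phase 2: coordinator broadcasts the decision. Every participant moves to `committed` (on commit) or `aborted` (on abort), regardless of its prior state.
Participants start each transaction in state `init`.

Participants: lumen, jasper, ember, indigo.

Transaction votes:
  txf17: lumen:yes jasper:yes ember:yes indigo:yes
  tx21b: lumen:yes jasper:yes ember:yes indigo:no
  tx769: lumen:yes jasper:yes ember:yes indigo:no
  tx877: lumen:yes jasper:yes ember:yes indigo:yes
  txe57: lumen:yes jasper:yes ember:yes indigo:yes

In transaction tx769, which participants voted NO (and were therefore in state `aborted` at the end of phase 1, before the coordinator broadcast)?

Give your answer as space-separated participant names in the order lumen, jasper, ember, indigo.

Answer: indigo

Derivation:
Txn tx769 phase 1: lumen yes -> prepared; jasper yes -> prepared; ember yes -> prepared; indigo no -> aborted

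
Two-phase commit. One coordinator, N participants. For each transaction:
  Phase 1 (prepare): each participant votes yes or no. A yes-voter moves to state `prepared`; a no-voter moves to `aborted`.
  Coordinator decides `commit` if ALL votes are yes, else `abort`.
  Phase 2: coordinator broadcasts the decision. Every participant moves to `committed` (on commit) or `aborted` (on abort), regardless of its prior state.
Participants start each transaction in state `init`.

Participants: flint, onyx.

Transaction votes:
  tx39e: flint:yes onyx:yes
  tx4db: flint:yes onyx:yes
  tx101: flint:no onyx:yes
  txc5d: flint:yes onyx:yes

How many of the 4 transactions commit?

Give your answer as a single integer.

Answer: 3

Derivation:
tx39e: all yes -> commit (commits=1)
tx4db: all yes -> commit (commits=2)
tx101: no from flint -> abort (commits=2)
txc5d: all yes -> commit (commits=3)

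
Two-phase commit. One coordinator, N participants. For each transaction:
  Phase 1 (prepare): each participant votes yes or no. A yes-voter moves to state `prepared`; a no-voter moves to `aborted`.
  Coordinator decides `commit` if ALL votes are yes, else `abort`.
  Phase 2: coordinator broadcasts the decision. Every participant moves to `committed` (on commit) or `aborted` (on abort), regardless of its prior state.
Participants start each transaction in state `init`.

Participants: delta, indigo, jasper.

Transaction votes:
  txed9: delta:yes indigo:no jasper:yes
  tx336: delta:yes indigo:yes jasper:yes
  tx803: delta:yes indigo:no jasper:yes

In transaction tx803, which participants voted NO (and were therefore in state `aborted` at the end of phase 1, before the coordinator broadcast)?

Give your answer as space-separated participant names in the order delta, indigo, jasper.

Txn tx803 phase 1: delta yes -> prepared; indigo no -> aborted; jasper yes -> prepared

Answer: indigo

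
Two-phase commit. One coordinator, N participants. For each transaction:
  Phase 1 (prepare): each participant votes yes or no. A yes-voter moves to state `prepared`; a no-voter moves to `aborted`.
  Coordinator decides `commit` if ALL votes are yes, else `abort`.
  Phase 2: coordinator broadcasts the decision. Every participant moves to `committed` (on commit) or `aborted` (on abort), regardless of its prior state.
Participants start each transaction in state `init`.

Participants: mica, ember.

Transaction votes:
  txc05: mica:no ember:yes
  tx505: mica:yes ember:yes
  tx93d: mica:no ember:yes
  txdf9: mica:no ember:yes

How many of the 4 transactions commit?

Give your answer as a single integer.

Answer: 1

Derivation:
txc05: no from mica -> abort (commits=0)
tx505: all yes -> commit (commits=1)
tx93d: no from mica -> abort (commits=1)
txdf9: no from mica -> abort (commits=1)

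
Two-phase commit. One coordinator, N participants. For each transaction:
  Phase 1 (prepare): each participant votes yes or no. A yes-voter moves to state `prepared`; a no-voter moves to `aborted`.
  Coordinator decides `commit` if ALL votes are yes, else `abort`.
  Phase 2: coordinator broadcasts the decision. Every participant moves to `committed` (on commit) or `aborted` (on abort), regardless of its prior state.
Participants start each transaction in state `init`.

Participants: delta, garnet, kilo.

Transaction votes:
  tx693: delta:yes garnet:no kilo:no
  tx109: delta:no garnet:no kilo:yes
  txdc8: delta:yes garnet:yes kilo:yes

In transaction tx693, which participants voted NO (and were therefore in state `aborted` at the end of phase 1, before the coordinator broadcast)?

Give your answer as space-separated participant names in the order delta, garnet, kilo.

Txn tx693 phase 1: delta yes -> prepared; garnet no -> aborted; kilo no -> aborted

Answer: garnet kilo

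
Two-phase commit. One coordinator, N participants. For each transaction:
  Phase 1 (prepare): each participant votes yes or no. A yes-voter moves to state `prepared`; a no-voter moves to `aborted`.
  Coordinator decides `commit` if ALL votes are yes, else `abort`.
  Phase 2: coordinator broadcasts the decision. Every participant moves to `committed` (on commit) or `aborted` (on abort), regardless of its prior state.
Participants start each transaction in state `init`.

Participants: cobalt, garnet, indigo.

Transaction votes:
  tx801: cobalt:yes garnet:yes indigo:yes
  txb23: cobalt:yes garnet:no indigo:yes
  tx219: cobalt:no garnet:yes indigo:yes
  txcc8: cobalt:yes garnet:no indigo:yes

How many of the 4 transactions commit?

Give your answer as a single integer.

tx801: all yes -> commit (commits=1)
txb23: no from garnet -> abort (commits=1)
tx219: no from cobalt -> abort (commits=1)
txcc8: no from garnet -> abort (commits=1)

Answer: 1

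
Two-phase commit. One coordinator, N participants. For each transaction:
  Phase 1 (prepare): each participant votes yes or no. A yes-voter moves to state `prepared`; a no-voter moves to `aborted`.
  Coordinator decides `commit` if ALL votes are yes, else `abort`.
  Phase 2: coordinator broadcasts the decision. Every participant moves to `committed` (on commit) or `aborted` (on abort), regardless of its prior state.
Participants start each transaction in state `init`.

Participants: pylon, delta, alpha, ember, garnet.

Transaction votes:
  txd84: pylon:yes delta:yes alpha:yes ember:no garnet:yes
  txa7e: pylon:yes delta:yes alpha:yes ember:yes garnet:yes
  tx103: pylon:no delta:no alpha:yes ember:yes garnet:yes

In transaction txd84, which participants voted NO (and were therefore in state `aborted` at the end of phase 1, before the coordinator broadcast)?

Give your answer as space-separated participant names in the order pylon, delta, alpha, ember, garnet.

Answer: ember

Derivation:
Txn txd84 phase 1: pylon yes -> prepared; delta yes -> prepared; alpha yes -> prepared; ember no -> aborted; garnet yes -> prepared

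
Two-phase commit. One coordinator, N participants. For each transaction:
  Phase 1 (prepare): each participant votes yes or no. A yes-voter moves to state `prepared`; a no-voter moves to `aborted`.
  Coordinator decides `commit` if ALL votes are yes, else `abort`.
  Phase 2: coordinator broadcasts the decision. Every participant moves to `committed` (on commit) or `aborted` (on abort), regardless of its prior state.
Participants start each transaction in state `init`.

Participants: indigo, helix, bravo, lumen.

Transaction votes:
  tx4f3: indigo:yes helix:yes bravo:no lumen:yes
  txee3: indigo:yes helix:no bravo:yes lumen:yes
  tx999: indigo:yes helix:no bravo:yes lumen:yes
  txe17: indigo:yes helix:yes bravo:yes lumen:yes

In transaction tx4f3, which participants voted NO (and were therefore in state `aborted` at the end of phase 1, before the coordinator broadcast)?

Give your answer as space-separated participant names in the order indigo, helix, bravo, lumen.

Txn tx4f3 phase 1: indigo yes -> prepared; helix yes -> prepared; bravo no -> aborted; lumen yes -> prepared

Answer: bravo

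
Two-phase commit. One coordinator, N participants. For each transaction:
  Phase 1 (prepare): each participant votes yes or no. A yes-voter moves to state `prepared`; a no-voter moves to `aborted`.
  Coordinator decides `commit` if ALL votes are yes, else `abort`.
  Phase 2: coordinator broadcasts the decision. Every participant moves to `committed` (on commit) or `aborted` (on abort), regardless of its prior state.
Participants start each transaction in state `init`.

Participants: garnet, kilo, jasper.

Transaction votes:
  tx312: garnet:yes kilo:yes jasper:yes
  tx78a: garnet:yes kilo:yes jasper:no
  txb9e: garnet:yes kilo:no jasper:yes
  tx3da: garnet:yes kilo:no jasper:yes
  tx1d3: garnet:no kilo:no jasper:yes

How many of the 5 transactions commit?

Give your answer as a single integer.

tx312: all yes -> commit (commits=1)
tx78a: no from jasper -> abort (commits=1)
txb9e: no from kilo -> abort (commits=1)
tx3da: no from kilo -> abort (commits=1)
tx1d3: no from garnet, kilo -> abort (commits=1)

Answer: 1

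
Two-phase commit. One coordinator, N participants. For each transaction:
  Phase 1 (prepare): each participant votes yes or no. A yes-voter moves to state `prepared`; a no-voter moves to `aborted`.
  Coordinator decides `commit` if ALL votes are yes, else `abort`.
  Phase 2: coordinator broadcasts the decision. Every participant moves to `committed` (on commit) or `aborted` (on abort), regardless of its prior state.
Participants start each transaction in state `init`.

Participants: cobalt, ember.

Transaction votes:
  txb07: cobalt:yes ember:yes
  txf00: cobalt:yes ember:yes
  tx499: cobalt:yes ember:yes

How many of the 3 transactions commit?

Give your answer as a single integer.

Answer: 3

Derivation:
txb07: all yes -> commit (commits=1)
txf00: all yes -> commit (commits=2)
tx499: all yes -> commit (commits=3)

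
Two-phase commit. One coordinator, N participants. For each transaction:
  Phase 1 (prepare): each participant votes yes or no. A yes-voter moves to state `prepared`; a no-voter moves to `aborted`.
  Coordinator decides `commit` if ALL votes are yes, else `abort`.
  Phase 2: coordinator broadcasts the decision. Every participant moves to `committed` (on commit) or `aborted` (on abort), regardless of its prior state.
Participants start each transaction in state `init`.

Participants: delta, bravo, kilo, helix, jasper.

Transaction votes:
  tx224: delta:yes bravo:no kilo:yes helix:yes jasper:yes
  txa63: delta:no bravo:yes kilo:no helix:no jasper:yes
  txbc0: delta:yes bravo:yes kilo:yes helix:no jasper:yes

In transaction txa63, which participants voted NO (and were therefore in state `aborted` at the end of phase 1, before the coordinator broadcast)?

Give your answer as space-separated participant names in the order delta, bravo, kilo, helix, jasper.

Txn txa63 phase 1: delta no -> aborted; bravo yes -> prepared; kilo no -> aborted; helix no -> aborted; jasper yes -> prepared

Answer: delta kilo helix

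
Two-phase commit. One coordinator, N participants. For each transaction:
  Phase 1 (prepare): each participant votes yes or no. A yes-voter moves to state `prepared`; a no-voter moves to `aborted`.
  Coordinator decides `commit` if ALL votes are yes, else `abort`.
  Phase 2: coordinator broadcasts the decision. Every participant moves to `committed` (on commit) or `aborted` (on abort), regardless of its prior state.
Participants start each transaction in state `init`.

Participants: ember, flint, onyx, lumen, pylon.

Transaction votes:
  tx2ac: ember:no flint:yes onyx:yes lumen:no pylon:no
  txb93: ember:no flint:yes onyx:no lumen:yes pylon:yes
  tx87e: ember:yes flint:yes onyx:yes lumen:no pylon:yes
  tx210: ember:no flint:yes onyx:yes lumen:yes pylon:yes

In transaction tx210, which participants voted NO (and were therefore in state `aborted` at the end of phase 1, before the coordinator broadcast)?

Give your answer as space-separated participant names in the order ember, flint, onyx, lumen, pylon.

Txn tx210 phase 1: ember no -> aborted; flint yes -> prepared; onyx yes -> prepared; lumen yes -> prepared; pylon yes -> prepared

Answer: ember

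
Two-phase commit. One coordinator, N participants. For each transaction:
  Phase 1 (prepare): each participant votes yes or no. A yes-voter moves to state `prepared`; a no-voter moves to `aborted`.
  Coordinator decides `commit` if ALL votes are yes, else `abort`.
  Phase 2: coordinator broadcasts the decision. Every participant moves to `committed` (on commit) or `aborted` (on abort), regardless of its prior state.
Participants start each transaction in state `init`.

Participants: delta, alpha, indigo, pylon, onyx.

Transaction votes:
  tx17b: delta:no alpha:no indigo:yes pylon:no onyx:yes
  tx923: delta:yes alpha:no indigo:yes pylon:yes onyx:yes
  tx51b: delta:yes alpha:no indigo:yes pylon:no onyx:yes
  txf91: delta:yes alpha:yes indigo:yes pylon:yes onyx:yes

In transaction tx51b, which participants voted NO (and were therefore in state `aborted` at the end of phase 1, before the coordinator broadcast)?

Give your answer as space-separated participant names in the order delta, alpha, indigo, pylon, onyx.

Answer: alpha pylon

Derivation:
Txn tx51b phase 1: delta yes -> prepared; alpha no -> aborted; indigo yes -> prepared; pylon no -> aborted; onyx yes -> prepared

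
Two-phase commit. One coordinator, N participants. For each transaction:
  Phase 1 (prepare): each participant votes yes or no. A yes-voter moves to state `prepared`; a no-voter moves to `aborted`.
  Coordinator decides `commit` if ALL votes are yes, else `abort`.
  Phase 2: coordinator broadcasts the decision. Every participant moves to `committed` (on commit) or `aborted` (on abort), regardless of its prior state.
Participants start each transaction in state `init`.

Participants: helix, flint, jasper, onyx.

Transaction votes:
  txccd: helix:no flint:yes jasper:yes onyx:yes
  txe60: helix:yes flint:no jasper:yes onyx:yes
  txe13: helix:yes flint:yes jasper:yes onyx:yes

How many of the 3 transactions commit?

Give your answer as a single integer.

Answer: 1

Derivation:
txccd: no from helix -> abort (commits=0)
txe60: no from flint -> abort (commits=0)
txe13: all yes -> commit (commits=1)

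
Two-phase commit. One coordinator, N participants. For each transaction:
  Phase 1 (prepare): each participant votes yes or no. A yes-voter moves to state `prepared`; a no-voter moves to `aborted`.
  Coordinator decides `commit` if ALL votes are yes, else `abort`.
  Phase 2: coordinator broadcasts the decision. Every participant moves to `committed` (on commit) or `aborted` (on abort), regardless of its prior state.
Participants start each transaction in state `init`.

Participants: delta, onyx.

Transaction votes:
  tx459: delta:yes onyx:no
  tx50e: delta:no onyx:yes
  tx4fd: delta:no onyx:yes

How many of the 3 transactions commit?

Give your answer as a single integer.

tx459: no from onyx -> abort (commits=0)
tx50e: no from delta -> abort (commits=0)
tx4fd: no from delta -> abort (commits=0)

Answer: 0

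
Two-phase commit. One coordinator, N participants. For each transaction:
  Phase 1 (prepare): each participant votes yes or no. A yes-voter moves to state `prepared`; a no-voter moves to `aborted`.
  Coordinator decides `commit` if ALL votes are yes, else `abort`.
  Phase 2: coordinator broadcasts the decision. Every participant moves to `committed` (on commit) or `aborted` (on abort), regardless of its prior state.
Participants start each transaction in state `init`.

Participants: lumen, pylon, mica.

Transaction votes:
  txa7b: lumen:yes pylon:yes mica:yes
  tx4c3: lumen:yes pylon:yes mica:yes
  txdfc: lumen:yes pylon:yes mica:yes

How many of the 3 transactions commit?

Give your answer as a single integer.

Answer: 3

Derivation:
txa7b: all yes -> commit (commits=1)
tx4c3: all yes -> commit (commits=2)
txdfc: all yes -> commit (commits=3)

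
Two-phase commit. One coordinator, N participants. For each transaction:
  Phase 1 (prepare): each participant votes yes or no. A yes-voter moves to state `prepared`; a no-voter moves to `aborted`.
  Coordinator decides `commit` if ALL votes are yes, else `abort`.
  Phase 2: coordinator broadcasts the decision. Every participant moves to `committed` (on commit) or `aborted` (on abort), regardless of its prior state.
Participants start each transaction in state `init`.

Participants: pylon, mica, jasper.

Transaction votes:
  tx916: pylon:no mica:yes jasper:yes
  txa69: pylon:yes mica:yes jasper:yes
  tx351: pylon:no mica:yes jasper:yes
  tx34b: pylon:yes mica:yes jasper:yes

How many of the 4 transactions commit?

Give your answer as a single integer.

tx916: no from pylon -> abort (commits=0)
txa69: all yes -> commit (commits=1)
tx351: no from pylon -> abort (commits=1)
tx34b: all yes -> commit (commits=2)

Answer: 2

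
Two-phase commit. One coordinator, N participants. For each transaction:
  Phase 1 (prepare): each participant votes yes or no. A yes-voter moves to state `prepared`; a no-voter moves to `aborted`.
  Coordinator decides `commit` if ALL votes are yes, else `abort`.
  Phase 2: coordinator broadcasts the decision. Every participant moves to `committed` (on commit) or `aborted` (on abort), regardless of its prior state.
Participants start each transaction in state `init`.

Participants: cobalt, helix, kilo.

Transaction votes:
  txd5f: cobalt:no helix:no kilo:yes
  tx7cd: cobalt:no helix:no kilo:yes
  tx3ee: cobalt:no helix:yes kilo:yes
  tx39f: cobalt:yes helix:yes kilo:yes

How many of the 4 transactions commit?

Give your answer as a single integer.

Answer: 1

Derivation:
txd5f: no from cobalt, helix -> abort (commits=0)
tx7cd: no from cobalt, helix -> abort (commits=0)
tx3ee: no from cobalt -> abort (commits=0)
tx39f: all yes -> commit (commits=1)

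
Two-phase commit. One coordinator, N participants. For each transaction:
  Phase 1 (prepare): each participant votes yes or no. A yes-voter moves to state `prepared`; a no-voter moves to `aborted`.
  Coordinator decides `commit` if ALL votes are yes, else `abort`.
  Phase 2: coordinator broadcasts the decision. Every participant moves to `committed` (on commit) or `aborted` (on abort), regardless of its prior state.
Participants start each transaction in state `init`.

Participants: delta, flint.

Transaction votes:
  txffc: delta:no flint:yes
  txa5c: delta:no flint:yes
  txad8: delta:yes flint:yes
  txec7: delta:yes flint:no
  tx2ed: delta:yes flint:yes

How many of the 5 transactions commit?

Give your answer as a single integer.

Answer: 2

Derivation:
txffc: no from delta -> abort (commits=0)
txa5c: no from delta -> abort (commits=0)
txad8: all yes -> commit (commits=1)
txec7: no from flint -> abort (commits=1)
tx2ed: all yes -> commit (commits=2)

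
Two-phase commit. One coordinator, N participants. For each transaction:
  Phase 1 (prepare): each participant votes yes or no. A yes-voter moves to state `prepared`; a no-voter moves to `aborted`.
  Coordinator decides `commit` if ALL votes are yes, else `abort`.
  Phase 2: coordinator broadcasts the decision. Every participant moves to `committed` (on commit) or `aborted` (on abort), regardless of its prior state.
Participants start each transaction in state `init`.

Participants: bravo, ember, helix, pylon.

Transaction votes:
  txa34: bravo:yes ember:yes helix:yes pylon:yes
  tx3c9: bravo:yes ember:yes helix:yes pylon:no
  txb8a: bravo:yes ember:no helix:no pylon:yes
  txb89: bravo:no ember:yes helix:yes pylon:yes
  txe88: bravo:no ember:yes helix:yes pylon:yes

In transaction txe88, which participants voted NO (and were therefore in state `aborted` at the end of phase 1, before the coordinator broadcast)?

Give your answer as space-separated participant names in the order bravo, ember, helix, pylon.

Txn txe88 phase 1: bravo no -> aborted; ember yes -> prepared; helix yes -> prepared; pylon yes -> prepared

Answer: bravo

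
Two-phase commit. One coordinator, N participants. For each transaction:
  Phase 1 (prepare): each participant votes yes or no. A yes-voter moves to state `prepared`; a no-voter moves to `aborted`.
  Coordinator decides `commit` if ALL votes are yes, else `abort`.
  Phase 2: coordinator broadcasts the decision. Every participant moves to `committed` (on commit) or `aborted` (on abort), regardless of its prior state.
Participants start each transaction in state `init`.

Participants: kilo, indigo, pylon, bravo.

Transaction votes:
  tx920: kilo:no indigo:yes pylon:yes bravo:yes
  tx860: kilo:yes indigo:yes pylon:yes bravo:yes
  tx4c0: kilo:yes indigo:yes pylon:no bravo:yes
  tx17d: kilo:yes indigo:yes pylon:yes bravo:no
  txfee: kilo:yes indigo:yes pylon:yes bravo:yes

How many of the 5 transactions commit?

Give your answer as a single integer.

tx920: no from kilo -> abort (commits=0)
tx860: all yes -> commit (commits=1)
tx4c0: no from pylon -> abort (commits=1)
tx17d: no from bravo -> abort (commits=1)
txfee: all yes -> commit (commits=2)

Answer: 2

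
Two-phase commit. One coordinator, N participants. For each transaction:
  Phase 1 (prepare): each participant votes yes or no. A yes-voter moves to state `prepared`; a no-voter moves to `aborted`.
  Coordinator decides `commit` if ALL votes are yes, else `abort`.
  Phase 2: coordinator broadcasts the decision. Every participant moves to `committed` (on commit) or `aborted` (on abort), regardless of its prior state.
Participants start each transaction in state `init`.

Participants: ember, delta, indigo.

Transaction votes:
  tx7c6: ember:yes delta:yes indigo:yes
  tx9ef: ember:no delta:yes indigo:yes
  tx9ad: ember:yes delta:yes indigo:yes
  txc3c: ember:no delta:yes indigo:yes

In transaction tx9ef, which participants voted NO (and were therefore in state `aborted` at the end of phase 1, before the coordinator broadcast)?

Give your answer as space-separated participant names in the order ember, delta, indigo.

Answer: ember

Derivation:
Txn tx9ef phase 1: ember no -> aborted; delta yes -> prepared; indigo yes -> prepared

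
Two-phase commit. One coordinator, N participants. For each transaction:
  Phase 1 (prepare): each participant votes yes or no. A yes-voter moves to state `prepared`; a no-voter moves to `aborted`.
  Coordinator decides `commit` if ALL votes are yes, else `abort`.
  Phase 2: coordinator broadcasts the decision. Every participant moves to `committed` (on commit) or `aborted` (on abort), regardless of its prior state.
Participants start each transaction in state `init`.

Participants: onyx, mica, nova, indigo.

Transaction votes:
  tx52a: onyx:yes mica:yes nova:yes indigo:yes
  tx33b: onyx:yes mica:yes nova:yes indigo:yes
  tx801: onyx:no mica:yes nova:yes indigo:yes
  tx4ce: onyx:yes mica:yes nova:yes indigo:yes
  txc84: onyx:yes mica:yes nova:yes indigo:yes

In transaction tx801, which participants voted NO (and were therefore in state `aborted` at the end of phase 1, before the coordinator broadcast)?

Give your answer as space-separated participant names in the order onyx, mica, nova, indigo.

Answer: onyx

Derivation:
Txn tx801 phase 1: onyx no -> aborted; mica yes -> prepared; nova yes -> prepared; indigo yes -> prepared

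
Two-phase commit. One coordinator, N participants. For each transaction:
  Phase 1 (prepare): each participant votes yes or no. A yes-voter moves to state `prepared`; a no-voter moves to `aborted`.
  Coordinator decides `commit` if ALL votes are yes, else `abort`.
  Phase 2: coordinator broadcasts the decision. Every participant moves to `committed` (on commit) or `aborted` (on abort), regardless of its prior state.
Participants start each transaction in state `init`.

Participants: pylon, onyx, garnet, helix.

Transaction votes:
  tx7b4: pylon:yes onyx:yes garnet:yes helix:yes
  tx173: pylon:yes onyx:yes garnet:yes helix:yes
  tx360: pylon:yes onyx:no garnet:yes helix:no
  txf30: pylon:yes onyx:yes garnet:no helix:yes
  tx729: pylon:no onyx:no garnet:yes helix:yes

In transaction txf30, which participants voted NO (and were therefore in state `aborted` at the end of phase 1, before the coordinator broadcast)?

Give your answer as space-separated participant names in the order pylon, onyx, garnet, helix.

Answer: garnet

Derivation:
Txn txf30 phase 1: pylon yes -> prepared; onyx yes -> prepared; garnet no -> aborted; helix yes -> prepared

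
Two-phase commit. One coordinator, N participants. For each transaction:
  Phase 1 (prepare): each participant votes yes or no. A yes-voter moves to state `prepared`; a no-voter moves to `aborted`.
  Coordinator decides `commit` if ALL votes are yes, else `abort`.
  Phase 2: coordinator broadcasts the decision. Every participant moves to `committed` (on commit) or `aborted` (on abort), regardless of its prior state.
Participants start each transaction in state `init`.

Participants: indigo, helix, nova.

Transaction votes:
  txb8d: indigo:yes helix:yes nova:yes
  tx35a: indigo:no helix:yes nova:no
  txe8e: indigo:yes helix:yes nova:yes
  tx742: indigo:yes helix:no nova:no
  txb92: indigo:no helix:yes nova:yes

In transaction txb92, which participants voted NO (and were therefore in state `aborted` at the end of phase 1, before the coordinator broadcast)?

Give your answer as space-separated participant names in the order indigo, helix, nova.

Answer: indigo

Derivation:
Txn txb92 phase 1: indigo no -> aborted; helix yes -> prepared; nova yes -> prepared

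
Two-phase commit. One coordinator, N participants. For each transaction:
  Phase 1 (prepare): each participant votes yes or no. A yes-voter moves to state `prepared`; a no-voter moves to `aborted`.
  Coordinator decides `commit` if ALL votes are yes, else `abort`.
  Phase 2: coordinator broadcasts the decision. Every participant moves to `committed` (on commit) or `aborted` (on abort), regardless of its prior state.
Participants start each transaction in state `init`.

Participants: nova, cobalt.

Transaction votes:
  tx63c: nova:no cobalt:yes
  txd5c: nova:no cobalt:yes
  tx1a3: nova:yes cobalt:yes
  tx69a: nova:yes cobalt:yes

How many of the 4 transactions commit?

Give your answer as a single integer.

Answer: 2

Derivation:
tx63c: no from nova -> abort (commits=0)
txd5c: no from nova -> abort (commits=0)
tx1a3: all yes -> commit (commits=1)
tx69a: all yes -> commit (commits=2)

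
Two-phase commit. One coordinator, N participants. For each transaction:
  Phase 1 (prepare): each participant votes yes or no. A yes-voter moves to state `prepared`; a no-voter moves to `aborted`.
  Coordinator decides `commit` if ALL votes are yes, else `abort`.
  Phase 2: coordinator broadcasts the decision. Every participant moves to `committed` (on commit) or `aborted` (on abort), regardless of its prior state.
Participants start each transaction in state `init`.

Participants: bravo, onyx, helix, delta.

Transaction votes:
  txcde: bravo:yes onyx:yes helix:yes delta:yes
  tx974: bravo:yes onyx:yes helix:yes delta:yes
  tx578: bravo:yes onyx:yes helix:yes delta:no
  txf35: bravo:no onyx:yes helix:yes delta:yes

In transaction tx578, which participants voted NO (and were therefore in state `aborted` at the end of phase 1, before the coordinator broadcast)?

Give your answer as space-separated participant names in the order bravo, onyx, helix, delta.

Answer: delta

Derivation:
Txn tx578 phase 1: bravo yes -> prepared; onyx yes -> prepared; helix yes -> prepared; delta no -> aborted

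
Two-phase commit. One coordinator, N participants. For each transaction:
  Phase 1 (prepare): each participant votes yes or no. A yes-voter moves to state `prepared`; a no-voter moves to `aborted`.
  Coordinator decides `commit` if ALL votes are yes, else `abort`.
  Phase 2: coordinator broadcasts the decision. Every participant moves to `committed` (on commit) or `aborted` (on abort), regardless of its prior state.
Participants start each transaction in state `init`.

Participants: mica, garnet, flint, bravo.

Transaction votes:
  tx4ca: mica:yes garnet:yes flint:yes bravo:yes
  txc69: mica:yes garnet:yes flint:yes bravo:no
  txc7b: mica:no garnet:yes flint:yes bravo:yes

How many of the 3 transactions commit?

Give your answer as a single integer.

Answer: 1

Derivation:
tx4ca: all yes -> commit (commits=1)
txc69: no from bravo -> abort (commits=1)
txc7b: no from mica -> abort (commits=1)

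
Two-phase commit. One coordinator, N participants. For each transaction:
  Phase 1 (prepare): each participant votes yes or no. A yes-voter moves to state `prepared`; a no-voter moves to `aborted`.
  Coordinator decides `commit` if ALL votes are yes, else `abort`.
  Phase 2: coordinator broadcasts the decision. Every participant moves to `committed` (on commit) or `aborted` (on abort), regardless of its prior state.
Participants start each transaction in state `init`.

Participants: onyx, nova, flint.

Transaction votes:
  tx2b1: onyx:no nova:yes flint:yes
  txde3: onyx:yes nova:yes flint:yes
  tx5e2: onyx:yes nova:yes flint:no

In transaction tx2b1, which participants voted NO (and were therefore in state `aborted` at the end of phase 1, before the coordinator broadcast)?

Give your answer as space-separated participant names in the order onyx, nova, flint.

Answer: onyx

Derivation:
Txn tx2b1 phase 1: onyx no -> aborted; nova yes -> prepared; flint yes -> prepared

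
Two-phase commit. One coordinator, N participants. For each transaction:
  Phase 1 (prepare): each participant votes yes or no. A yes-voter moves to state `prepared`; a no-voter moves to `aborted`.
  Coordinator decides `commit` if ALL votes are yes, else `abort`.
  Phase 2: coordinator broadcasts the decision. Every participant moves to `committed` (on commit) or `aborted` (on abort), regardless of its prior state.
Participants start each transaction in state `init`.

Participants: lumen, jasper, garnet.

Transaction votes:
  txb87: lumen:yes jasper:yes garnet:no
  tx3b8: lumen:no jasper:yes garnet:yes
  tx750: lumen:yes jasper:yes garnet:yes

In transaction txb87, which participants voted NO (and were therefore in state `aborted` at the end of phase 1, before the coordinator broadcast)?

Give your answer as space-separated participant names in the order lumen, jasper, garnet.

Txn txb87 phase 1: lumen yes -> prepared; jasper yes -> prepared; garnet no -> aborted

Answer: garnet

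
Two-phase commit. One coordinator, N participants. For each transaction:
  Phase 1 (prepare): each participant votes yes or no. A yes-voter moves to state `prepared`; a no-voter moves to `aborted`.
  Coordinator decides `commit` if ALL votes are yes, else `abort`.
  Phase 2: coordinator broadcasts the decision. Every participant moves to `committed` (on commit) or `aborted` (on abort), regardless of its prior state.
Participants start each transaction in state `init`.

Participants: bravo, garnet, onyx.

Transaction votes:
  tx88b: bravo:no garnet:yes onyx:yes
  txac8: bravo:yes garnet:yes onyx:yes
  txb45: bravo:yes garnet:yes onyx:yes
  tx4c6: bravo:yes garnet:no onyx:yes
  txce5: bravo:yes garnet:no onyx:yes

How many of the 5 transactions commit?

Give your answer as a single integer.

Answer: 2

Derivation:
tx88b: no from bravo -> abort (commits=0)
txac8: all yes -> commit (commits=1)
txb45: all yes -> commit (commits=2)
tx4c6: no from garnet -> abort (commits=2)
txce5: no from garnet -> abort (commits=2)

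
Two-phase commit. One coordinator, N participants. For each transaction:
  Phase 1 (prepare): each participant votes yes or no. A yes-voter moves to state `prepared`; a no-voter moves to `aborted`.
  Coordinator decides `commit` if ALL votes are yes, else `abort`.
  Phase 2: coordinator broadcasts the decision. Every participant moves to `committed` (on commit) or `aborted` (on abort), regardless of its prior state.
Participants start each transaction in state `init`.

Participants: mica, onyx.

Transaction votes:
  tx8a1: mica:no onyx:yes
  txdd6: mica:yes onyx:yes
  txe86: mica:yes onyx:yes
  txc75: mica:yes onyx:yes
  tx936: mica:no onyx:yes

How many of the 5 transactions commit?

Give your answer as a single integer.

Answer: 3

Derivation:
tx8a1: no from mica -> abort (commits=0)
txdd6: all yes -> commit (commits=1)
txe86: all yes -> commit (commits=2)
txc75: all yes -> commit (commits=3)
tx936: no from mica -> abort (commits=3)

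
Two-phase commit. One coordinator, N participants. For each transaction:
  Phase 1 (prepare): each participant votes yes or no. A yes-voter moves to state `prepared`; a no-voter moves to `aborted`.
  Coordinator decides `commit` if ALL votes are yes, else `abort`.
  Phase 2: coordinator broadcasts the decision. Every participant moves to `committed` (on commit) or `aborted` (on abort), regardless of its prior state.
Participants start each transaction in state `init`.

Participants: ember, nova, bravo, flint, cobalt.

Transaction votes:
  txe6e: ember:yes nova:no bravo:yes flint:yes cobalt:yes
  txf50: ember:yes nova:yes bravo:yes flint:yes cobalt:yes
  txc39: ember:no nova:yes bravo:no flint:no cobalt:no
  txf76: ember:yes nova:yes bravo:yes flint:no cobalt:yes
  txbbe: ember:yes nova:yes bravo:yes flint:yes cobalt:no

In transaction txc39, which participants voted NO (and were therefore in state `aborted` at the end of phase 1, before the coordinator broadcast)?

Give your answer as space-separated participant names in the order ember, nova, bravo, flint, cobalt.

Answer: ember bravo flint cobalt

Derivation:
Txn txc39 phase 1: ember no -> aborted; nova yes -> prepared; bravo no -> aborted; flint no -> aborted; cobalt no -> aborted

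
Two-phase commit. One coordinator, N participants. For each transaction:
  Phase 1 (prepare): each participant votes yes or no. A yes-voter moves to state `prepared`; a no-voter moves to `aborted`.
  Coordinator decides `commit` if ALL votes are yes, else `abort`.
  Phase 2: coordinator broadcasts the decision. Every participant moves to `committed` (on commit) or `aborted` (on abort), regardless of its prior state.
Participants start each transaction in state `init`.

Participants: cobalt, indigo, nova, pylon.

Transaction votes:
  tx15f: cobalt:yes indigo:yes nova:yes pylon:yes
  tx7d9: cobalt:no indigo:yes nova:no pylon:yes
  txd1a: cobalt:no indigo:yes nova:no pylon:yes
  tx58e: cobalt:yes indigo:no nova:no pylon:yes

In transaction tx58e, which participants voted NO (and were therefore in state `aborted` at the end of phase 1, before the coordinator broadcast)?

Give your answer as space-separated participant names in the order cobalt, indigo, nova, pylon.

Answer: indigo nova

Derivation:
Txn tx58e phase 1: cobalt yes -> prepared; indigo no -> aborted; nova no -> aborted; pylon yes -> prepared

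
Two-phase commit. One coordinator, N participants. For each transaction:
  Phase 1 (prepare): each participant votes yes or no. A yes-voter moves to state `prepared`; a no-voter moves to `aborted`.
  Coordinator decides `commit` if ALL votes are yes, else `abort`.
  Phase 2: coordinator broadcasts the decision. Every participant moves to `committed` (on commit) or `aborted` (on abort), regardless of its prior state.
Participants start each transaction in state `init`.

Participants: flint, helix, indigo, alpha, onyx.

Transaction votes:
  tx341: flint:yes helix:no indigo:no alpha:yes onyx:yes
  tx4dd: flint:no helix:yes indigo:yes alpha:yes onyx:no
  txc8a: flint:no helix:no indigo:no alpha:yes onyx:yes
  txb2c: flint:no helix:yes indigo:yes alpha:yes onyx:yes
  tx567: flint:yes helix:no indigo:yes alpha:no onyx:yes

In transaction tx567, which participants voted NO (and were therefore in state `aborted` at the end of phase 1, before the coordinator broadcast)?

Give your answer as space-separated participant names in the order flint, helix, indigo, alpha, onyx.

Txn tx567 phase 1: flint yes -> prepared; helix no -> aborted; indigo yes -> prepared; alpha no -> aborted; onyx yes -> prepared

Answer: helix alpha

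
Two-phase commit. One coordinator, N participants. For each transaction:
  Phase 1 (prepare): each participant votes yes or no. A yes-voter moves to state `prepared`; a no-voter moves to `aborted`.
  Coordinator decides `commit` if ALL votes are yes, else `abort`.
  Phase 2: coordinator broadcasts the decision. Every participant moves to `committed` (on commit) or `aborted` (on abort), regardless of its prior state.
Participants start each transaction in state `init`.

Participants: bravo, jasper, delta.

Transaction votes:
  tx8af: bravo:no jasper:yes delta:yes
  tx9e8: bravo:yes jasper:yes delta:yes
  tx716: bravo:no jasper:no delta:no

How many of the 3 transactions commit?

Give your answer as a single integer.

tx8af: no from bravo -> abort (commits=0)
tx9e8: all yes -> commit (commits=1)
tx716: no from bravo, jasper, delta -> abort (commits=1)

Answer: 1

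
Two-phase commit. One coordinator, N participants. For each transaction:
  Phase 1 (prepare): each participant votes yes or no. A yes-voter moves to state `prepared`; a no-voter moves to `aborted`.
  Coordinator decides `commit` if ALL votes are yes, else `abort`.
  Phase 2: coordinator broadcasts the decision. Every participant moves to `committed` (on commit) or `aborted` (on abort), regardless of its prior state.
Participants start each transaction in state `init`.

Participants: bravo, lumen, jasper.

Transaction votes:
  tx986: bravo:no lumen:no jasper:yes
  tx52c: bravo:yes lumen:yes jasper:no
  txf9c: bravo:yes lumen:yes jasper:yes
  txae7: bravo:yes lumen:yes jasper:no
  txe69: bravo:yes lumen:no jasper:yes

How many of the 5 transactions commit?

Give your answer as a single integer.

Answer: 1

Derivation:
tx986: no from bravo, lumen -> abort (commits=0)
tx52c: no from jasper -> abort (commits=0)
txf9c: all yes -> commit (commits=1)
txae7: no from jasper -> abort (commits=1)
txe69: no from lumen -> abort (commits=1)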